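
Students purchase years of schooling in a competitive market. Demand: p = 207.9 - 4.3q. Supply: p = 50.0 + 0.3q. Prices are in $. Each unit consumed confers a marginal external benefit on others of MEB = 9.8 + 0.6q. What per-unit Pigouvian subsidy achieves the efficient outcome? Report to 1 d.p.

Social marginal benefit = demand + MEB = 217.7 - 3.7q.
Set SMB = MC: 217.7 - 3.7q = 50.0 + 0.3q → q* = 41.9250.
The Pigouvian subsidy equals MEB at q*: 9.8 + 0.6×41.9250 = 34.9550.

subsidy = $35.0 per unit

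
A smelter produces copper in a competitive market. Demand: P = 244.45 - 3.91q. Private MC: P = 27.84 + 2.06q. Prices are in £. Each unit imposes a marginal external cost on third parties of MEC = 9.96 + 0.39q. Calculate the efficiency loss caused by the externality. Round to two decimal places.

Market equilibrium (private): 27.84 + 2.06q = 244.45 - 3.91q → q_m = 36.2831.
Social marginal cost = private MC + MEC = 37.80 + 2.45q.
Set SMC = demand: 37.80 + 2.45q = 244.45 - 3.91q → q* = 32.4921.
The loss is the area between SMC and demand from q* to q_m; with linear curves that's a triangle of height MEC(q_m).
DWL = ½ × 3.7910 × 24.1104 = 45.7013.

DWL = £45.70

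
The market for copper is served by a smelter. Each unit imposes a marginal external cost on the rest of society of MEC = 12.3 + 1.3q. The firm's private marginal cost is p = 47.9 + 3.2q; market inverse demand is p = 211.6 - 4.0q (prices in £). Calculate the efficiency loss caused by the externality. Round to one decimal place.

Market equilibrium (private): 47.9 + 3.2q = 211.6 - 4.0q → q_m = 22.7361.
Social marginal cost = private MC + MEC = 60.2 + 4.5q.
Set SMC = demand: 60.2 + 4.5q = 211.6 - 4.0q → q* = 17.8118.
Between q* and q_m the wedge SMC − demand runs linearly from 0 to MEC(q_m), so the loss is a triangle.
DWL = ½ × 4.9243 × 41.8569 = 103.0580.

DWL = £103.1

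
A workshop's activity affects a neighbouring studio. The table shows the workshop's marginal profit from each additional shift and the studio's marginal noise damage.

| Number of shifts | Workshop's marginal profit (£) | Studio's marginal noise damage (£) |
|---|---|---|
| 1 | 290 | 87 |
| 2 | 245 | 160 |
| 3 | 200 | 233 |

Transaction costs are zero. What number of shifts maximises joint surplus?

Bargaining reaches the level where marginal profit last exceeds marginal noise damage.
That holds through level 2 (245 ≥ 160) but not at 3 (200 < 233).

2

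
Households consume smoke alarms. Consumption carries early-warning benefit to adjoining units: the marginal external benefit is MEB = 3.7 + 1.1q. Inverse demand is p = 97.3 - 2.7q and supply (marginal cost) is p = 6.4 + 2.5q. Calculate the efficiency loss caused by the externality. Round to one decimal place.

Market equilibrium (private): 6.4 + 2.5q = 97.3 - 2.7q → q_m = 17.4808.
Social marginal benefit = demand + MEB = 101.0 - 1.6q.
Set SMB = MC: 101.0 - 1.6q = 6.4 + 2.5q → q* = 23.0732.
Height of the DWL triangle at q_m is SMB(q_m) − MC(q_m) = MEB(q_m) = 22.9288.
DWL = ½ × 5.5924 × 22.9288 = 64.1135.

DWL = 64.1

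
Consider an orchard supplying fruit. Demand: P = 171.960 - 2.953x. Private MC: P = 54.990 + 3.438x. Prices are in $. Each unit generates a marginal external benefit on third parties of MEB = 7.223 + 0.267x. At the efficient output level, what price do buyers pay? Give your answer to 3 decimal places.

Social marginal cost = private MC − MEB = 47.767 + 3.171x.
Set SMC = demand: 47.767 + 3.171x = 171.960 - 2.953x → x* = 20.2797.
Consumer price on the demand curve at x*: 171.960 − 2.953×20.2797 = 112.0740.

P = $112.074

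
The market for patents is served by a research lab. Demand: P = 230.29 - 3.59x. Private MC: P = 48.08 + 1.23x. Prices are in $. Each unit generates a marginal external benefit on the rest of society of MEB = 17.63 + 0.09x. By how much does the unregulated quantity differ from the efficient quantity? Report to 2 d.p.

Market equilibrium (private): 48.08 + 1.23x = 230.29 - 3.59x → x_m = 37.8029.
Social marginal cost = private MC − MEB = 30.45 + 1.14x.
Set SMC = demand: 30.45 + 1.14x = 230.29 - 3.59x → x* = 42.2495.
Gap = |37.8029 − 42.2495| = 4.4466.

4.45 units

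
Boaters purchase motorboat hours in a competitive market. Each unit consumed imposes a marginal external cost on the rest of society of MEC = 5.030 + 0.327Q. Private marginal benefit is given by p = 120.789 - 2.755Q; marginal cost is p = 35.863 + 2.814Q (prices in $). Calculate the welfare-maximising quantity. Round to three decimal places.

Q* = 13.551

Social marginal benefit = demand − MEC = 115.759 - 3.082Q.
Set SMB = MC: 115.759 - 3.082Q = 35.863 + 2.814Q → Q* = 13.5509.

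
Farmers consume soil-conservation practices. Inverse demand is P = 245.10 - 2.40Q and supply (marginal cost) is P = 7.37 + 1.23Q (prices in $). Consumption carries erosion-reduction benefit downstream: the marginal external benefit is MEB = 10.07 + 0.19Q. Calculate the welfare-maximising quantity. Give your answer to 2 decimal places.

Q* = 72.03

Social marginal benefit = demand + MEB = 255.17 - 2.21Q.
Set SMB = MC: 255.17 - 2.21Q = 7.37 + 1.23Q → Q* = 72.0349.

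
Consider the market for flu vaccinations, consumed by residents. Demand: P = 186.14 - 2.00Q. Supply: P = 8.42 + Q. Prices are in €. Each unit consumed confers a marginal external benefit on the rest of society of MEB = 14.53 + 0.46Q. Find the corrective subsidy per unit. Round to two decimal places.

subsidy = €49.35 per unit

Social marginal benefit = demand + MEB = 200.67 - 1.54Q.
Set SMB = MC: 200.67 - 1.54Q = 8.42 + Q → Q* = 75.6890.
The Pigouvian subsidy equals MEB at Q*: 14.53 + 0.46×75.6890 = 49.3469.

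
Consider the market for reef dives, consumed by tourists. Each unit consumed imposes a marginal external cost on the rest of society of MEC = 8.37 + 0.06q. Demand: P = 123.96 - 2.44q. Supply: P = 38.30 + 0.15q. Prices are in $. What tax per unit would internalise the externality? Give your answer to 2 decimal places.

tax = $10.12 per unit

Social marginal benefit = demand − MEC = 115.59 - 2.50q.
Set SMB = MC: 115.59 - 2.50q = 38.30 + 0.15q → q* = 29.1660.
The Pigouvian tax equals MEC at q*: 8.37 + 0.06×29.1660 = 10.1200.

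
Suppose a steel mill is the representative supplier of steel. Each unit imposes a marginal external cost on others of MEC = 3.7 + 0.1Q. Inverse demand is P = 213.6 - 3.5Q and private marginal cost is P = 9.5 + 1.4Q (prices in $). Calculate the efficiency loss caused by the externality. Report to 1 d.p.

Market equilibrium (private): 9.5 + 1.4Q = 213.6 - 3.5Q → Q_m = 41.6531.
Social marginal cost = private MC + MEC = 13.2 + 1.5Q.
Set SMC = demand: 13.2 + 1.5Q = 213.6 - 3.5Q → Q* = 40.0800.
The loss is the area between SMC and demand from Q* to Q_m; with linear curves that's a triangle of height MEC(Q_m).
DWL = ½ × 1.5731 × 7.8653 = 6.1865.

DWL = $6.2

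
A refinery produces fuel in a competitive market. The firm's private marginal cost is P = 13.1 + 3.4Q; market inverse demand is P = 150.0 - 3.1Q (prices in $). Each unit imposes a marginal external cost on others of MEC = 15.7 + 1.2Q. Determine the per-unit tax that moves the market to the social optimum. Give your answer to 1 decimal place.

Social marginal cost = private MC + MEC = 28.8 + 4.6Q.
Set SMC = demand: 28.8 + 4.6Q = 150.0 - 3.1Q → Q* = 15.7403.
The Pigouvian tax equals MEC at Q*: 15.7 + 1.2×15.7403 = 34.5884.

tax = $34.6 per unit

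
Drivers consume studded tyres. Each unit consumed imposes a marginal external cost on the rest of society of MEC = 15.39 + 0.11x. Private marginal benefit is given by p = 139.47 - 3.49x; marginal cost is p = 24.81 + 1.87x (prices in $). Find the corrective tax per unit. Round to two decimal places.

tax = $17.39 per unit

Social marginal benefit = demand − MEC = 124.08 - 3.60x.
Set SMB = MC: 124.08 - 3.60x = 24.81 + 1.87x → x* = 18.1481.
The Pigouvian tax equals MEC at x*: 15.39 + 0.11×18.1481 = 17.3863.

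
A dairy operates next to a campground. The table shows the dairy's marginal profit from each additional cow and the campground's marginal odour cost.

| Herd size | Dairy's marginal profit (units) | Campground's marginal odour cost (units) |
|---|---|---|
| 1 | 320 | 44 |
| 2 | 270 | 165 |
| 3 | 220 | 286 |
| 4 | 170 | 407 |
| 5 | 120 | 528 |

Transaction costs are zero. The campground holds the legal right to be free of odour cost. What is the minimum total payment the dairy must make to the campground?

209

Efficient level: marginal profit ≥ marginal odour cost through level 2, so k* = 2.
With the campground holding the right, the dairy must at least compensate total damage at k*: 44 + 165 = 209.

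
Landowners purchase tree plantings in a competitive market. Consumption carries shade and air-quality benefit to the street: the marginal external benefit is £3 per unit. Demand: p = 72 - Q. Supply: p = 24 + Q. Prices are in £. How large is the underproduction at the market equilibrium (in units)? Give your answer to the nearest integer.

Market equilibrium (private): 24 + Q = 72 - Q → Q_m = 24.0000.
Social marginal benefit = demand + MEB = 75 - Q.
Set SMB = MC: 75 - Q = 24 + Q → Q* = 25.5000.
Gap = |24.0000 − 25.5000| = 1.5000.

2 units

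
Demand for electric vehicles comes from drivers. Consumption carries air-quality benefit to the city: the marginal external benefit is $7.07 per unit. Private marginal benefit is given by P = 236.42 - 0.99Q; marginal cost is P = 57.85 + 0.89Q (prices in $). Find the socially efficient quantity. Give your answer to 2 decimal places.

Q* = 98.74

Social marginal benefit = demand + MEB = 243.49 - 0.99Q.
Set SMB = MC: 243.49 - 0.99Q = 57.85 + 0.89Q → Q* = 98.7447.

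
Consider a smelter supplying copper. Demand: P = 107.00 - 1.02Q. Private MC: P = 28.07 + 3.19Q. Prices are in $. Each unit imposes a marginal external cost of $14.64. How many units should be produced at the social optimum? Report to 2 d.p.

Social marginal cost = private MC + MEC = 42.71 + 3.19Q.
Set SMC = demand: 42.71 + 3.19Q = 107.00 - 1.02Q → Q* = 15.2708.

Q* = 15.27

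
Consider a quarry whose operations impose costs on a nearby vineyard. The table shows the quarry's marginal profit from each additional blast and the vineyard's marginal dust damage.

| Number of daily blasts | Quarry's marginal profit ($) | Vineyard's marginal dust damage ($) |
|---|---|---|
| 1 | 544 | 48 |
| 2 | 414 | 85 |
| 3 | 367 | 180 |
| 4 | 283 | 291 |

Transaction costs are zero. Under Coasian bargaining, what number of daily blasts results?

3

Bargaining reaches the level where marginal profit last exceeds marginal dust damage.
That holds through level 3 (367 ≥ 180) but not at 4 (283 < 291).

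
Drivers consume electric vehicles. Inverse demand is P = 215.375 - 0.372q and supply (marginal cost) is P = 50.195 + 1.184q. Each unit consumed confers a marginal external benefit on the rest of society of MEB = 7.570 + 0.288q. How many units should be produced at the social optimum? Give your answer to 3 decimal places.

q* = 136.238

Social marginal benefit = demand + MEB = 222.945 - 0.084q.
Set SMB = MC: 222.945 - 0.084q = 50.195 + 1.184q → q* = 136.2382.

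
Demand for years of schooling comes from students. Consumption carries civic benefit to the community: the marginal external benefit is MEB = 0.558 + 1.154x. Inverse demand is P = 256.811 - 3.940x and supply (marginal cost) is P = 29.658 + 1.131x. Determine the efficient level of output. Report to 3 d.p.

Social marginal benefit = demand + MEB = 257.369 - 2.786x.
Set SMB = MC: 257.369 - 2.786x = 29.658 + 1.131x → x* = 58.1340.

x* = 58.134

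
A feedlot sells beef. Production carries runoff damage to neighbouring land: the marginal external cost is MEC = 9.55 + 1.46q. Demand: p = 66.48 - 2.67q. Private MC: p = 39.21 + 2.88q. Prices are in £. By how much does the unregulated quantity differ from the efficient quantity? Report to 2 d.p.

Market equilibrium (private): 39.21 + 2.88q = 66.48 - 2.67q → q_m = 4.9135.
Social marginal cost = private MC + MEC = 48.76 + 4.34q.
Set SMC = demand: 48.76 + 4.34q = 66.48 - 2.67q → q* = 2.5278.
Gap = |4.9135 − 2.5278| = 2.3857.

2.39 units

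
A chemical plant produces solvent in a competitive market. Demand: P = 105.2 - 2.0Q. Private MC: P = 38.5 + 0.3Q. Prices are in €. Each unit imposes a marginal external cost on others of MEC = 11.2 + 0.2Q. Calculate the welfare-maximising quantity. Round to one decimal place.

Social marginal cost = private MC + MEC = 49.7 + 0.5Q.
Set SMC = demand: 49.7 + 0.5Q = 105.2 - 2.0Q → Q* = 22.2000.

Q* = 22.2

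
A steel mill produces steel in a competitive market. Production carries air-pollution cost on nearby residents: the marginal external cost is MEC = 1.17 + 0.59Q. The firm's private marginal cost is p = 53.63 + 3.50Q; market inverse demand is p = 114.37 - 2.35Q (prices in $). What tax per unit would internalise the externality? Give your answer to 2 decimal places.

tax = $6.63 per unit

Social marginal cost = private MC + MEC = 54.80 + 4.09Q.
Set SMC = demand: 54.80 + 4.09Q = 114.37 - 2.35Q → Q* = 9.2500.
The Pigouvian tax equals MEC at Q*: 1.17 + 0.59×9.2500 = 6.6275.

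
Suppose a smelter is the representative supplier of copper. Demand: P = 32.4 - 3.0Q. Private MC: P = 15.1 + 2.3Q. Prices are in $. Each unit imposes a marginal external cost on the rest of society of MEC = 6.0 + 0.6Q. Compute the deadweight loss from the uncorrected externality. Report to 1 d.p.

DWL = $5.4

Market equilibrium (private): 15.1 + 2.3Q = 32.4 - 3.0Q → Q_m = 3.2642.
Social marginal cost = private MC + MEC = 21.1 + 2.9Q.
Set SMC = demand: 21.1 + 2.9Q = 32.4 - 3.0Q → Q* = 1.9153.
Height of the DWL triangle at Q_m is SMC(Q_m) − demand(Q_m) = MEC(Q_m) = 7.9585.
DWL = ½ × 1.3489 × 7.9585 = 5.3676.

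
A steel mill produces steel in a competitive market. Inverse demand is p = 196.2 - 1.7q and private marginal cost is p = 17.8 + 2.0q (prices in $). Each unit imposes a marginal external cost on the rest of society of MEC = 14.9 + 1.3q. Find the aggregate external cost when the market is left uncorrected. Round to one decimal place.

Market equilibrium (private): 17.8 + 2.0q = 196.2 - 1.7q → q_m = 48.2162.
Total external cost = ∫₀^{q_m} (14.9 + 1.3q) dq = 14.9×48.2162 + ½×1.3×48.2162² = 2229.5426.

$2229.5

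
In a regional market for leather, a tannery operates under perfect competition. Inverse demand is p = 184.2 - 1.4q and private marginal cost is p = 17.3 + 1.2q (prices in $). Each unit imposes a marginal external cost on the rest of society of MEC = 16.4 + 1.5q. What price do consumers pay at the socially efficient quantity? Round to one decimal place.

P = $132.8

Social marginal cost = private MC + MEC = 33.7 + 2.7q.
Set SMC = demand: 33.7 + 2.7q = 184.2 - 1.4q → q* = 36.7073.
Consumer price on the demand curve at q*: 184.2 − 1.4×36.7073 = 132.8098.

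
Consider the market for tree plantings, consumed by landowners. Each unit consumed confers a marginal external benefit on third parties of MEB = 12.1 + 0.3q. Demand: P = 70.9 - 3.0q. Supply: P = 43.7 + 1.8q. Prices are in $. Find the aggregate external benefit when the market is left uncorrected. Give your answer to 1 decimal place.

Market equilibrium (private): 43.7 + 1.8q = 70.9 - 3.0q → q_m = 5.6667.
Total external benefit = ∫₀^{q_m} (12.1 + 0.3q) dq = 12.1×5.6667 + ½×0.3×5.6667² = 73.3838.

$73.4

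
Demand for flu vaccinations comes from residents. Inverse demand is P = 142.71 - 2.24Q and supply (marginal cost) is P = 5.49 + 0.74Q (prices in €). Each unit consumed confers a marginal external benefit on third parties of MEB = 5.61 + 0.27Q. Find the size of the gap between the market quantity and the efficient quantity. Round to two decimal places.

Market equilibrium (private): 5.49 + 0.74Q = 142.71 - 2.24Q → Q_m = 46.0470.
Social marginal benefit = demand + MEB = 148.32 - 1.97Q.
Set SMB = MC: 148.32 - 1.97Q = 5.49 + 0.74Q → Q* = 52.7048.
Gap = |46.0470 − 52.7048| = 6.6578.

6.66 units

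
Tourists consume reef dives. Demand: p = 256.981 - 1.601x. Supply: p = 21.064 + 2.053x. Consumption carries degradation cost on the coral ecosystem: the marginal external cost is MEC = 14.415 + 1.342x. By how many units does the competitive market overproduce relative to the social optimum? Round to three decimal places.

20.228 units

Market equilibrium (private): 21.064 + 2.053x = 256.981 - 1.601x → x_m = 64.5640.
Social marginal benefit = demand − MEC = 242.566 - 2.943x.
Set SMB = MC: 242.566 - 2.943x = 21.064 + 2.053x → x* = 44.3359.
Gap = |64.5640 − 44.3359| = 20.2281.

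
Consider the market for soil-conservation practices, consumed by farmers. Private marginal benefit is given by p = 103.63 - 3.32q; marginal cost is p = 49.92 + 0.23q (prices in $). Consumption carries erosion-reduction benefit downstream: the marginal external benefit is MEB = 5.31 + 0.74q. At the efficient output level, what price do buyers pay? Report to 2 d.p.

Social marginal benefit = demand + MEB = 108.94 - 2.58q.
Set SMB = MC: 108.94 - 2.58q = 49.92 + 0.23q → q* = 21.0036.
Consumer price on the demand curve at q*: 103.63 − 3.32×21.0036 = 33.8980.

P = $33.90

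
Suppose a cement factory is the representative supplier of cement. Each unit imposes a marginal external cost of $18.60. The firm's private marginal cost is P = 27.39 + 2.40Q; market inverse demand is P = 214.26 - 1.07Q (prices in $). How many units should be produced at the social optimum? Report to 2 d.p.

Q* = 48.49

Social marginal cost = private MC + MEC = 45.99 + 2.40Q.
Set SMC = demand: 45.99 + 2.40Q = 214.26 - 1.07Q → Q* = 48.4928.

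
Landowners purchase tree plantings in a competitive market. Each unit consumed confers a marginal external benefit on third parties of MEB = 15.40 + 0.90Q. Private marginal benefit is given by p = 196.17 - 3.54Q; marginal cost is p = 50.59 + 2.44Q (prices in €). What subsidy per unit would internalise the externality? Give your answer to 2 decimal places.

Social marginal benefit = demand + MEB = 211.57 - 2.64Q.
Set SMB = MC: 211.57 - 2.64Q = 50.59 + 2.44Q → Q* = 31.6890.
The Pigouvian subsidy equals MEB at Q*: 15.40 + 0.90×31.6890 = 43.9201.

subsidy = €43.92 per unit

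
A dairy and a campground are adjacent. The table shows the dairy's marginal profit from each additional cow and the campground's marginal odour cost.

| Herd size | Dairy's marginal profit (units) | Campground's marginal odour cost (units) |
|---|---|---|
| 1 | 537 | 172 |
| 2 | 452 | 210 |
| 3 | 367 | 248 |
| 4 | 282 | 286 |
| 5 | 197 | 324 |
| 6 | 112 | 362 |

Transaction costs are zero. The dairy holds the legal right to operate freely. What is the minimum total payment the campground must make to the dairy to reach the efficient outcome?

Left alone the dairy would choose level 6 (marginal profit stays positive).
Efficient level: k* = 3 (marginal profit ≥ marginal odour cost through 3).
The campground must at least cover the dairy's forgone profit from cutting 6→3: 282 + 197 + 112 = 591.

591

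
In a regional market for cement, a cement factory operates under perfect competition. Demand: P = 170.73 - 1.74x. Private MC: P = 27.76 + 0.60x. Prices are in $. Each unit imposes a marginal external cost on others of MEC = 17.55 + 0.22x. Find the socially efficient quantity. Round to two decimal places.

Social marginal cost = private MC + MEC = 45.31 + 0.82x.
Set SMC = demand: 45.31 + 0.82x = 170.73 - 1.74x → x* = 48.9922.

x* = 48.99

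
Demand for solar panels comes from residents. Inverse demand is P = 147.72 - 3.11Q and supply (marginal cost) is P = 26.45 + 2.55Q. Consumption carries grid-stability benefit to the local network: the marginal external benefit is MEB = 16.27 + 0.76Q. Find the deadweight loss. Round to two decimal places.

DWL = 108.14

Market equilibrium (private): 26.45 + 2.55Q = 147.72 - 3.11Q → Q_m = 21.4258.
Social marginal benefit = demand + MEB = 163.99 - 2.35Q.
Set SMB = MC: 163.99 - 2.35Q = 26.45 + 2.55Q → Q* = 28.0694.
The loss is the area between SMB and MC from Q* to Q_m; with linear curves that's a triangle of height MEB(Q_m).
DWL = ½ × 6.6436 × 32.5536 = 108.1365.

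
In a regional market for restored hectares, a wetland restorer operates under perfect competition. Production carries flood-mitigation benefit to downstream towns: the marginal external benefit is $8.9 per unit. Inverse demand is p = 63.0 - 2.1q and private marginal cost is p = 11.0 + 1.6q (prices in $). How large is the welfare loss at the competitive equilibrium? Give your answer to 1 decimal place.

Market equilibrium (private): 11.0 + 1.6q = 63.0 - 2.1q → q_m = 14.0541.
Social marginal cost = private MC − MEB = 2.1 + 1.6q.
Set SMC = demand: 2.1 + 1.6q = 63.0 - 2.1q → q* = 16.4595.
Between q* and q_m the wedge demand − SMC runs linearly from 0 to MEB(q_m), so the loss is a triangle.
DWL = ½ × 2.4054 × 8.9000 = 10.7040.

DWL = $10.7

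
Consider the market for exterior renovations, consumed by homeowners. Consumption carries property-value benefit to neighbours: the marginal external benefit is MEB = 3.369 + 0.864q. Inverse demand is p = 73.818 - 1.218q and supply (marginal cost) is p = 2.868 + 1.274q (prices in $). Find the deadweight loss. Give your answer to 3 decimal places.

DWL = $240.237

Market equilibrium (private): 2.868 + 1.274q = 73.818 - 1.218q → q_m = 28.4711.
Social marginal benefit = demand + MEB = 77.187 - 0.354q.
Set SMB = MC: 77.187 - 0.354q = 2.868 + 1.274q → q* = 45.6505.
The loss is the area between SMB and MC from q* to q_m; with linear curves that's a triangle of height MEB(q_m).
DWL = ½ × 17.1794 × 27.9680 = 240.2367.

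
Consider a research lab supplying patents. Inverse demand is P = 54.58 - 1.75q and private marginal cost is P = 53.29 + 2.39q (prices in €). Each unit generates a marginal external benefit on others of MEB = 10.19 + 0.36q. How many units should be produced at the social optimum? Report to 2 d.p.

Social marginal cost = private MC − MEB = 43.10 + 2.03q.
Set SMC = demand: 43.10 + 2.03q = 54.58 - 1.75q → q* = 3.0370.

q* = 3.04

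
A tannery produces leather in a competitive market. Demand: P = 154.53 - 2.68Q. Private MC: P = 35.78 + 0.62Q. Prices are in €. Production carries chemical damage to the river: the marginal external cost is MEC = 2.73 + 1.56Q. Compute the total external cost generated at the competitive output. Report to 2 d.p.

Market equilibrium (private): 35.78 + 0.62Q = 154.53 - 2.68Q → Q_m = 35.9848.
Total external cost = ∫₀^{Q_m} (2.73 + 1.56Q) dQ = 2.73×35.9848 + ½×1.56×35.9848² = 1108.2651.

€1108.27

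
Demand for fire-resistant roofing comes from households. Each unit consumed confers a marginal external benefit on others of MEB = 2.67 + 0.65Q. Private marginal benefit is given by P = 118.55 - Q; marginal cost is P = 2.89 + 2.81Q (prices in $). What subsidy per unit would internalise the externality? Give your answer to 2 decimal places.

Social marginal benefit = demand + MEB = 121.22 - 0.35Q.
Set SMB = MC: 121.22 - 0.35Q = 2.89 + 2.81Q → Q* = 37.4462.
The Pigouvian subsidy equals MEB at Q*: 2.67 + 0.65×37.4462 = 27.0100.

subsidy = $27.01 per unit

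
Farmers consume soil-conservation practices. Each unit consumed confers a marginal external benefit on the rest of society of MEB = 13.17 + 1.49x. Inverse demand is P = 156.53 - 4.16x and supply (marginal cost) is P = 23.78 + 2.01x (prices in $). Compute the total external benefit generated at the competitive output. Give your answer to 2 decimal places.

Market equilibrium (private): 23.78 + 2.01x = 156.53 - 4.16x → x_m = 21.5154.
Total external benefit = ∫₀^{x_m} (13.17 + 1.49x) dx = 13.17×21.5154 + ½×1.49×21.5154² = 628.2276.

$628.23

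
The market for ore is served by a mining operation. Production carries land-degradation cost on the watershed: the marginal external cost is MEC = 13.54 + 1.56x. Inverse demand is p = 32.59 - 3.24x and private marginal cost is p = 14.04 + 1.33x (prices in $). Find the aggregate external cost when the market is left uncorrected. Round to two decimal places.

$67.81

Market equilibrium (private): 14.04 + 1.33x = 32.59 - 3.24x → x_m = 4.0591.
Total external cost = ∫₀^{x_m} (13.54 + 1.56x) dx = 13.54×4.0591 + ½×1.56×4.0591² = 67.8117.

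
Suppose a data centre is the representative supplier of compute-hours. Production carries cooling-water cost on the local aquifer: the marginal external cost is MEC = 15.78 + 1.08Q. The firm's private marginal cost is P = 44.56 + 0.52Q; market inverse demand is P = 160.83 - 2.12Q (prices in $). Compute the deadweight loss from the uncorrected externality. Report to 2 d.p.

DWL = $539.33

Market equilibrium (private): 44.56 + 0.52Q = 160.83 - 2.12Q → Q_m = 44.0417.
Social marginal cost = private MC + MEC = 60.34 + 1.60Q.
Set SMC = demand: 60.34 + 1.60Q = 160.83 - 2.12Q → Q* = 27.0134.
Height of the DWL triangle at Q_m is SMC(Q_m) − demand(Q_m) = MEC(Q_m) = 63.3450.
DWL = ½ × 17.0283 × 63.3450 = 539.3288.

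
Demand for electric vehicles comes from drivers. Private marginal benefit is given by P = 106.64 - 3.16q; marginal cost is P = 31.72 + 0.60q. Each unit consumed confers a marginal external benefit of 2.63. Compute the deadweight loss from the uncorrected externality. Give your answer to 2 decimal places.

DWL = 0.92

Market equilibrium (private): 31.72 + 0.60q = 106.64 - 3.16q → q_m = 19.9255.
Social marginal benefit = demand + MEB = 109.27 - 3.16q.
Set SMB = MC: 109.27 - 3.16q = 31.72 + 0.60q → q* = 20.6250.
The loss is the area between SMB and MC from q* to q_m; with linear curves that's a triangle of height MEB(q_m).
DWL = ½ × 0.6995 × 2.6300 = 0.9198.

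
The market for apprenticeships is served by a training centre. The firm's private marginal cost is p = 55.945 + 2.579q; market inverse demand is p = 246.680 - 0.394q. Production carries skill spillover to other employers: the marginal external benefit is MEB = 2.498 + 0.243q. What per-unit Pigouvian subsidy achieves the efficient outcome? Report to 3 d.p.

subsidy = 19.698 per unit

Social marginal cost = private MC − MEB = 53.447 + 2.336q.
Set SMC = demand: 53.447 + 2.336q = 246.680 - 0.394q → q* = 70.7813.
The Pigouvian subsidy equals MEB at q*: 2.498 + 0.243×70.7813 = 19.6979.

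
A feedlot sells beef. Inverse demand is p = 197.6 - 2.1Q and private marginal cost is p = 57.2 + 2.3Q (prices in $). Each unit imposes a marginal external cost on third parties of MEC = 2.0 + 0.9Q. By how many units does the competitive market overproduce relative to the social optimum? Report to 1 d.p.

Market equilibrium (private): 57.2 + 2.3Q = 197.6 - 2.1Q → Q_m = 31.9091.
Social marginal cost = private MC + MEC = 59.2 + 3.2Q.
Set SMC = demand: 59.2 + 3.2Q = 197.6 - 2.1Q → Q* = 26.1132.
Gap = |31.9091 − 26.1132| = 5.7959.

5.8 units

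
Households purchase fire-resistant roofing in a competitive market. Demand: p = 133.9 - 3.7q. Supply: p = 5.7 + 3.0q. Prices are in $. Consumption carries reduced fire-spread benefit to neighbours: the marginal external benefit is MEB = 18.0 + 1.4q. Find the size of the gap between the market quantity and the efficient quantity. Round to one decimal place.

8.5 units

Market equilibrium (private): 5.7 + 3.0q = 133.9 - 3.7q → q_m = 19.1343.
Social marginal benefit = demand + MEB = 151.9 - 2.3q.
Set SMB = MC: 151.9 - 2.3q = 5.7 + 3.0q → q* = 27.5849.
Gap = |19.1343 − 27.5849| = 8.4506.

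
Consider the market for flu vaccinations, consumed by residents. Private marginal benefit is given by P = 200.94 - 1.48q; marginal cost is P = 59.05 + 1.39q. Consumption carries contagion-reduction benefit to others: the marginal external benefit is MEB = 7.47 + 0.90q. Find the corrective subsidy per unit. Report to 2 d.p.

subsidy = 75.71 per unit

Social marginal benefit = demand + MEB = 208.41 - 0.58q.
Set SMB = MC: 208.41 - 0.58q = 59.05 + 1.39q → q* = 75.8173.
The Pigouvian subsidy equals MEB at q*: 7.47 + 0.90×75.8173 = 75.7056.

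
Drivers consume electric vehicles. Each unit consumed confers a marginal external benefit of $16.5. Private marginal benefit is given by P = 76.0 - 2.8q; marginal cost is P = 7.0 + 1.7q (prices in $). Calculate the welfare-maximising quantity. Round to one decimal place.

Social marginal benefit = demand + MEB = 92.5 - 2.8q.
Set SMB = MC: 92.5 - 2.8q = 7.0 + 1.7q → q* = 19.0000.

q* = 19.0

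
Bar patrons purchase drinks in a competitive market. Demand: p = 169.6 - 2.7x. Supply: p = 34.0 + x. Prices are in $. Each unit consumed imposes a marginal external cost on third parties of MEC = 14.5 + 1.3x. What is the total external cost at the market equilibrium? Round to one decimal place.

$1404.4

Market equilibrium (private): 34.0 + x = 169.6 - 2.7x → x_m = 36.6486.
Total external cost = ∫₀^{x_m} (14.5 + 1.3x) dx = 14.5×36.6486 + ½×1.3×36.6486² = 1404.4326.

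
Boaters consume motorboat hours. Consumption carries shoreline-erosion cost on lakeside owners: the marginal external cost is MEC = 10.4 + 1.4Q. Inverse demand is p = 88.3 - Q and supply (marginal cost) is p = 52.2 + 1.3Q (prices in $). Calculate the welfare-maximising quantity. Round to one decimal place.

Q* = 6.9

Social marginal benefit = demand − MEC = 77.9 - 2.4Q.
Set SMB = MC: 77.9 - 2.4Q = 52.2 + 1.3Q → Q* = 6.9459.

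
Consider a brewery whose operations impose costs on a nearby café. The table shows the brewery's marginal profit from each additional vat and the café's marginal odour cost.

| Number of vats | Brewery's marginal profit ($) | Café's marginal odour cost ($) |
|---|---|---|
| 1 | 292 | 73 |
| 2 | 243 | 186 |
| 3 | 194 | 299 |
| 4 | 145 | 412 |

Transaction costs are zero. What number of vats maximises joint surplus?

Bargaining reaches the level where marginal profit last exceeds marginal odour cost.
That holds through level 2 (243 ≥ 186) but not at 3 (194 < 299).

2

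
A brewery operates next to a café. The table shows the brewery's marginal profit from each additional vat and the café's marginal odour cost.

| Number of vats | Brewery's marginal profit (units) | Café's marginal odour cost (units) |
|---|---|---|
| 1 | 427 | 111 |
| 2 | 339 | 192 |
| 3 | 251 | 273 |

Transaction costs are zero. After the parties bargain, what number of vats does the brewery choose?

Bargaining reaches the level where marginal profit last exceeds marginal odour cost.
That holds through level 2 (339 ≥ 192) but not at 3 (251 < 273).

2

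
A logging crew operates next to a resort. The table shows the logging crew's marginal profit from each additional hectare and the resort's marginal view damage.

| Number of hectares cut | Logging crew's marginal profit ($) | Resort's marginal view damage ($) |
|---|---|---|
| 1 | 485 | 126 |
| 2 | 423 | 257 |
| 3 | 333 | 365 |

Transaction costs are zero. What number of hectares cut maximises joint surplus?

Bargaining reaches the level where marginal profit last exceeds marginal view damage.
That holds through level 2 (423 ≥ 257) but not at 3 (333 < 365).

2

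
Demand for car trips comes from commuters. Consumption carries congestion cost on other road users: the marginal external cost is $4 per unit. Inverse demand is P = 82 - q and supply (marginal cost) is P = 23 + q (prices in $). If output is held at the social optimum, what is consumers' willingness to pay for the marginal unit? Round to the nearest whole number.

Social marginal benefit = demand − MEC = 78 - q.
Set SMB = MC: 78 - q = 23 + q → q* = 27.5000.
Consumer price on the demand curve at q*: 82 − 1×27.5000 = 54.5000.

P = $55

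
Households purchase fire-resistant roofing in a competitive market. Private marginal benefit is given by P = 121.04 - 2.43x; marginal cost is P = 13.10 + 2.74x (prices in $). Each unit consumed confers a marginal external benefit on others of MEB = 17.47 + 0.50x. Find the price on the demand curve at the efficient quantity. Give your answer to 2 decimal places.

Social marginal benefit = demand + MEB = 138.51 - 1.93x.
Set SMB = MC: 138.51 - 1.93x = 13.10 + 2.74x → x* = 26.8544.
Consumer price on the demand curve at x*: 121.04 − 2.43×26.8544 = 55.7838.

P = $55.78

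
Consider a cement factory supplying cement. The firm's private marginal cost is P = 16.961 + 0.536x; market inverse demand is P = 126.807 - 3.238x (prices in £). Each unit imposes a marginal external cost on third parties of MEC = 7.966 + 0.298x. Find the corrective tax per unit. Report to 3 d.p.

tax = £15.422 per unit

Social marginal cost = private MC + MEC = 24.927 + 0.834x.
Set SMC = demand: 24.927 + 0.834x = 126.807 - 3.238x → x* = 25.0196.
The Pigouvian tax equals MEC at x*: 7.966 + 0.298×25.0196 = 15.4218.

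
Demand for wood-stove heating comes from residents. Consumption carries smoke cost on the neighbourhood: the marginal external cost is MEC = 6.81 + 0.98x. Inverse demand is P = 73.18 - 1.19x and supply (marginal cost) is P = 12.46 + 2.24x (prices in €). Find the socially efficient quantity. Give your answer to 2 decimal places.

x* = 12.22

Social marginal benefit = demand − MEC = 66.37 - 2.17x.
Set SMB = MC: 66.37 - 2.17x = 12.46 + 2.24x → x* = 12.2245.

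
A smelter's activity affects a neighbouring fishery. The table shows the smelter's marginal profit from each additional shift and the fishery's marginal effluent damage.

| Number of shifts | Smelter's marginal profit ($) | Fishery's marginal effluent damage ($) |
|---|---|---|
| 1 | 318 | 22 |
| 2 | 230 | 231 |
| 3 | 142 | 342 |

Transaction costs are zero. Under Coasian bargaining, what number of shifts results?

Bargaining reaches the level where marginal profit last exceeds marginal effluent damage.
That holds through level 1 (318 ≥ 22) but not at 2 (230 < 231).

1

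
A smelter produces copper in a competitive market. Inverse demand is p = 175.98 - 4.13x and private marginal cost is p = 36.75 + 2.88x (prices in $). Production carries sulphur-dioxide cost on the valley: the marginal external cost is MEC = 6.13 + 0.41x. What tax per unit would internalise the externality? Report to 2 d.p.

Social marginal cost = private MC + MEC = 42.88 + 3.29x.
Set SMC = demand: 42.88 + 3.29x = 175.98 - 4.13x → x* = 17.9380.
The Pigouvian tax equals MEC at x*: 6.13 + 0.41×17.9380 = 13.4846.

tax = $13.48 per unit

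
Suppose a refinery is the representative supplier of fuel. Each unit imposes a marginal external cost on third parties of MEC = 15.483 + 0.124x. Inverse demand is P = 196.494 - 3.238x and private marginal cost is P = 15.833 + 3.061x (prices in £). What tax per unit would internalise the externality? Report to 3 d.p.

tax = £18.672 per unit

Social marginal cost = private MC + MEC = 31.316 + 3.185x.
Set SMC = demand: 31.316 + 3.185x = 196.494 - 3.238x → x* = 25.7166.
The Pigouvian tax equals MEC at x*: 15.483 + 0.124×25.7166 = 18.6719.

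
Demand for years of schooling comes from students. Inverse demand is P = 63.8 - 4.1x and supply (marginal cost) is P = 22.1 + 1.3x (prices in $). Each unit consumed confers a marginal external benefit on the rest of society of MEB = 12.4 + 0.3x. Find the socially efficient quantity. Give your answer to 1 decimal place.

Social marginal benefit = demand + MEB = 76.2 - 3.8x.
Set SMB = MC: 76.2 - 3.8x = 22.1 + 1.3x → x* = 10.6078.

x* = 10.6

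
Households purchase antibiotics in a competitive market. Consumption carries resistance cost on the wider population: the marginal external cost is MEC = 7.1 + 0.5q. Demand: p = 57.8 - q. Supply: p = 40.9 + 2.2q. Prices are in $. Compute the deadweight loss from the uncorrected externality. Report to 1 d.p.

DWL = $12.8

Market equilibrium (private): 40.9 + 2.2q = 57.8 - q → q_m = 5.2813.
Social marginal benefit = demand − MEC = 50.7 - 1.5q.
Set SMB = MC: 50.7 - 1.5q = 40.9 + 2.2q → q* = 2.6486.
The loss is the area between SMB and MC from q* to q_m; with linear curves that's a triangle of height MEC(q_m).
DWL = ½ × 2.6327 × 9.7406 = 12.8220.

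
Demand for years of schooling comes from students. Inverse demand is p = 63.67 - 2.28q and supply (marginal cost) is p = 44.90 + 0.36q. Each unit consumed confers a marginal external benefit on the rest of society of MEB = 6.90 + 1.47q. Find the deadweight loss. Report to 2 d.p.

Market equilibrium (private): 44.90 + 0.36q = 63.67 - 2.28q → q_m = 7.1098.
Social marginal benefit = demand + MEB = 70.57 - 0.81q.
Set SMB = MC: 70.57 - 0.81q = 44.90 + 0.36q → q* = 21.9402.
The welfare-loss triangle has base |q_m − q*| and height MEB(q_m) (the vertical gap between SMB and MC is zero at q* and MEB at q_m).
DWL = ½ × 14.8304 × 17.3515 = 128.6648.

DWL = 128.66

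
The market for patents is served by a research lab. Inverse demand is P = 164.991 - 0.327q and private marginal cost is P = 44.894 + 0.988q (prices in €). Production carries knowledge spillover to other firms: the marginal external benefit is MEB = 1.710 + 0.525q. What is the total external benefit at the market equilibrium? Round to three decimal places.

Market equilibrium (private): 44.894 + 0.988q = 164.991 - 0.327q → q_m = 91.3285.
Total external benefit = ∫₀^{q_m} (1.710 + 0.525q) dq = 1.710×91.3285 + ½×0.525×91.3285² = 2345.6566.

€2345.657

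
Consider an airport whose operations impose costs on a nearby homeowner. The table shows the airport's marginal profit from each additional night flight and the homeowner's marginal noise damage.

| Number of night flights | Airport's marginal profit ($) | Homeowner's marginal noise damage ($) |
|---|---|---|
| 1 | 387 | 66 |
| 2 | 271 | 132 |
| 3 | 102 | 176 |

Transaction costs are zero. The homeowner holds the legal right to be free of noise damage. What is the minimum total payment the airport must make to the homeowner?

$198

Efficient level: marginal profit ≥ marginal noise damage through level 2, so k* = 2.
With the homeowner holding the right, the airport must at least compensate total damage at k*: 66 + 132 = 198.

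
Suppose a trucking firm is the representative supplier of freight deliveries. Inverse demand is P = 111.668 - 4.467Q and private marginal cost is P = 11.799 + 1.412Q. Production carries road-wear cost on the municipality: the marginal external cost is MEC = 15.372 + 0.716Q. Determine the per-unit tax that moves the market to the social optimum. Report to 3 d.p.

Social marginal cost = private MC + MEC = 27.171 + 2.128Q.
Set SMC = demand: 27.171 + 2.128Q = 111.668 - 4.467Q → Q* = 12.8123.
The Pigouvian tax equals MEC at Q*: 15.372 + 0.716×12.8123 = 24.5456.

tax = 24.546 per unit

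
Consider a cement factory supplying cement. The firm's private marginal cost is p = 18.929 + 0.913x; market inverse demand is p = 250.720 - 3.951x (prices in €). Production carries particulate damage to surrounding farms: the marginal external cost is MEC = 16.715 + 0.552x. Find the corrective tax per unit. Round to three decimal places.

Social marginal cost = private MC + MEC = 35.644 + 1.465x.
Set SMC = demand: 35.644 + 1.465x = 250.720 - 3.951x → x* = 39.7112.
The Pigouvian tax equals MEC at x*: 16.715 + 0.552×39.7112 = 38.6356.

tax = €38.636 per unit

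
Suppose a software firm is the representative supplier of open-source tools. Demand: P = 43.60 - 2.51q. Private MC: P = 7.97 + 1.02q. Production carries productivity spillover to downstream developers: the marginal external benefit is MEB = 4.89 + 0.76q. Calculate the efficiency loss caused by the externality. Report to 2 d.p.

Market equilibrium (private): 7.97 + 1.02q = 43.60 - 2.51q → q_m = 10.0935.
Social marginal cost = private MC − MEB = 3.08 + 0.26q.
Set SMC = demand: 3.08 + 0.26q = 43.60 - 2.51q → q* = 14.6282.
The welfare-loss triangle has base |q_m − q*| and height MEB(q_m) (the vertical gap between SMC and demand is zero at q* and MEB at q_m).
DWL = ½ × 4.5347 × 12.5610 = 28.4802.

DWL = 28.48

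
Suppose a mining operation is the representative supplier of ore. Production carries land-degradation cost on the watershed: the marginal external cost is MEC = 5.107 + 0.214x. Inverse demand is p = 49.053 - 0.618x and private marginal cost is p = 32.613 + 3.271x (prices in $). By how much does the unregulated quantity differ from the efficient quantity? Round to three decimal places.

Market equilibrium (private): 32.613 + 3.271x = 49.053 - 0.618x → x_m = 4.2273.
Social marginal cost = private MC + MEC = 37.720 + 3.485x.
Set SMC = demand: 37.720 + 3.485x = 49.053 - 0.618x → x* = 2.7621.
Gap = |4.2273 − 2.7621| = 1.4652.

1.465 units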